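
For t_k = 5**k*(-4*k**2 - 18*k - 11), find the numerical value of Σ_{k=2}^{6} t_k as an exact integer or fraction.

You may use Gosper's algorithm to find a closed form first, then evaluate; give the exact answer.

r(k) = 5*(4*k**2 + 26*k + 33)/(4*k**2 + 18*k + 11) after simplifying.
Normal form (A,B,C) = (5, 1, k**2 + 9*k/2 + 11/4).
Need (5)·f(k+1) − (1)·f(k) = k**2 + 9*k/2 + 11/4.
d = 2 from the (0,0,2) case.
Solve for f: f(k) = (k**2 + 2*k - 1)/4 (degree 2 ≤ 2).
So s_k = (B(k−1)f/C)·t_k = ((k**2 + 2*k - 1)/(4*k**2 + 18*k + 11))·t_k = 5**k*(-k**2 - 2*k + 1).
Δs = 5**k*(-4*k**2 - 18*k - 11), as required.
Evaluate s at k=7 and k=2: -4843750 and -175; difference -4843575.

Σ = -4843575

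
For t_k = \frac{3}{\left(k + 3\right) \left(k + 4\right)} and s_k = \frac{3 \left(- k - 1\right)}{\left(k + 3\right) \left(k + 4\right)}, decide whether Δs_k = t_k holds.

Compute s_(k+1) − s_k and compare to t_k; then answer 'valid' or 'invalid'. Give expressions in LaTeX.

Invalid: residual - \frac{18}{k^{3} + 12 k^{2} + 47 k + 60} ≠ 0.

s_(k+1) = 3*(-k - 2)/((k + 4)*(k + 5))
s_(k+1) − s_k = 3*(k - 1)/(k**3 + 12*k**2 + 47*k + 60)
(s_(k+1) − s_k) − t_k = -18/(k**3 + 12*k**2 + 47*k + 60)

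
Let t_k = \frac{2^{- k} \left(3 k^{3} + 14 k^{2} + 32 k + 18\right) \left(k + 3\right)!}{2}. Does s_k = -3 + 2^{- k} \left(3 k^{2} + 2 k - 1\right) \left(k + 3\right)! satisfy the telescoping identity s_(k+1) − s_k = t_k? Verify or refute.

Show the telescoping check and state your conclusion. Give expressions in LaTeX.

Valid: the claim telescopes to t_k.

s_(k+1) = 2**(-k - 1)*(2*k + 3*(k + 1)**2 + 1)*factorial(k + 4) - 3
s_(k+1) − s_k = (3*k**3 + 14*k**2 + 32*k + 18)*factorial(k + 3)/(2*2**k)
(s_(k+1) − s_k) − t_k = 0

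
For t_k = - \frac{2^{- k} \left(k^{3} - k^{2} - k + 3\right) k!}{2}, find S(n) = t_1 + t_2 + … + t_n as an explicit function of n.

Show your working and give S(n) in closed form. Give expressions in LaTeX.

S(n) = 2^{- n - 1} \left(- 5 \cdot 2^{n} - n^{3} n! - n^{2} n! + 5 n n! + 5 n!\right)

Ratio r(k) = -(k + 1)*(k - (k + 1)**3 + (k + 1)**2 - 2)/(2*k**3 - 2*k**2 - 2*k + 6).
Gosper form: A/B · C(k+1)/C(k) with A=k/2 + 1/2, B=1, C=k**3 - k**2 - k + 3.
f must satisfy (k/2 + 1/2)·f(k+1) − (1)·f(k) = k**3 - k**2 - k + 3.
Degrees (1,0,3) ⇒ d ≤ 2.
Solve for f: f(k) = 2*(k**2 - 2*k - 4) (degree 2 ≤ 2).
Certificate R = B(k−1)f/C = 2*(k**2 - 2*k - 4)/(k**3 - k**2 - k + 3) gives s_k = (-k**2 + 2*k + 4)*factorial(k)/2**k.
Verify: -(k**3 - k**2 - k + 3)*factorial(k)/(2*2**k) matches t_k.
Evaluate: s_(n+1) = -2**(-n - 1)*(n**2 - 5)*factorial(n + 1); subtract s_(1) = 5/2 ⇒ S(n) = 2**(-n - 1)*(-5*2**n - n**3*factorial(n) - n**2*factorial(n) + 5*n*factorial(n) + 5*factorial(n)).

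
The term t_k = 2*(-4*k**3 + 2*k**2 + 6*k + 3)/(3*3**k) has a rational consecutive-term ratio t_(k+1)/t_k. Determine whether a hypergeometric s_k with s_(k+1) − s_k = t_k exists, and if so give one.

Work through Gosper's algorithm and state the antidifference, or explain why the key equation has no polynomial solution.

Compute t_(k+1)/t_k: get (4*k**3 + 10*k**2 + 2*k - 7)/(3*(4*k**3 - 2*k**2 - 6*k - 3)).
A = 1/3, B = 1, C = k**3 - k**2/2 - 3*k/2 - 3/4.
Key eq: (1/3)·f(k+1) = (1)·f(k) + (k**3 - k**2/2 - 3*k/2 - 3/4).
d = 3 from the (0,0,3) case.
Solving with deg f ≤ 3: f(k) = -3*(4*k**3 + 4*k**2 + 4*k + 3)/8.
Certificate R = B(k−1)f/C = -3*(4*k**3 + 4*k**2 + 4*k + 3)/(2*(4*k**3 - 2*k**2 - 6*k - 3)) gives s_k = (4*k**3 + 4*k**2 + 4*k + 3)/3**k.
Verify: 2*(-4*k**3 + 2*k**2 + 6*k + 3)/(3*3**k) matches t_k.

s_k = (4*k**3 + 4*k**2 + 4*k + 3)/3**k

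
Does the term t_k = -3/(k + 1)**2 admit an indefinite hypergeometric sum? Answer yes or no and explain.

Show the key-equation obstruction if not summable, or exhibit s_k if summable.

No — the linear system for f has no solution.

t_(k+1)/t_k = (k + 1)**2/(k + 2)**2.
Gosper form: A/B · C(k+1)/C(k) with A=k**2 + 2*k + 1, B=k**2 + 4*k + 4, C=1.
Solve (k**2 + 2*k + 1)·f(k+1) − (k**2 + 2*k + 1)·f(k) = 1.
Degrees (2,2,0) ⇒ d ≤ 0.
f = c0 ⇒ A·f(k+1) − B(k−1)·f(k) − C = -1. The system {-1 = 0} is inconsistent; no antidifference.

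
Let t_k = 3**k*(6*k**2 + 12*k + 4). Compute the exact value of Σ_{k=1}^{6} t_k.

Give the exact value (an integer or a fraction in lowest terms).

Σ = 279930

Step 1: r(k) = 3*(3*k**2 + 12*k + 11)/(3*k**2 + 6*k + 2).
A = 3, B = 1, C = k**2 + 2*k + 2/3.
f must satisfy (3)·f(k+1) − (1)·f(k) = k**2 + 2*k + 2/3.
Degrees (0,0,2) ⇒ d ≤ 2.
Match coefficients ⇒ f(k) = (3*k**2 - 3*k + 2)/6.
Certificate R = B(k−1)f/C = (3*k**2 - 3*k + 2)/(2*(3*k**2 + 6*k + 2)) gives s_k = 3**k*(3*k**2 - 3*k + 2).
Check: Δs_k = 3**k*(6*k**2 + 12*k + 4). ✓
Sum = s_(7) − s_(1); s_(7) = 279936, s_(1) = 6 ⇒ 279930.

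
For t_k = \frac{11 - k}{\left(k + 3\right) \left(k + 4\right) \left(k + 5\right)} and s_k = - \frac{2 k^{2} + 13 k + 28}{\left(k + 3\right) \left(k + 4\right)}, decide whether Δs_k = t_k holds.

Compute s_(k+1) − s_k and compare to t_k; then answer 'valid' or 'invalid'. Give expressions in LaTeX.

s_(k+1) = (-13*k - 2*(k + 1)**2 - 41)/((k + 4)*(k + 5))
s_(k+1) − s_k = (11 - k)/(k**3 + 12*k**2 + 47*k + 60)
(s_(k+1) − s_k) − t_k = 0

Valid — Δs_k = t_k.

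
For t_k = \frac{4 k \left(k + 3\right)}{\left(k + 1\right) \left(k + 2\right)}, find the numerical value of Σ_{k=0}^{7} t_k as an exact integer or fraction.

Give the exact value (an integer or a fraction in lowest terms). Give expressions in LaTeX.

Σ = 224/9

The ratio is (k + 1)**2*(k + 4)/(k*(k + 3)**2).
Gosper form: A/B · C(k+1)/C(k) with A=k + 1, B=k + 3, C=k**2 + 3*k.
Need (k + 1)·f(k+1) − (k + 2)·f(k) = k**2 + 3*k.
d = 2 from the (1,1,2) case.
A polynomial solution: f(k) = k*(k - 1).
Get s_k = R·t_k = 4*k*(k - 1)/(k + 1) with R(k) = B(k−1)f(k)/C(k) = (k - 1)*(k + 2)/(k + 3).
Verify: 4*k*(k + 3)/(k**2 + 3*k + 2) matches t_k.
Telescoping: Σ = s_(8) − s_(0) = 224/9 − (0) = 224/9.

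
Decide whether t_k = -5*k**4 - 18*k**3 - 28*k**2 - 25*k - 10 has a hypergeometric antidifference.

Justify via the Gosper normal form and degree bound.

Yes. s_k = k*(-k**4 - 2*k**3 - 2*k**2 - 3*k - 2).

Step 1: r(k) = (5*k**4 + 38*k**3 + 112*k**2 + 155*k + 86)/(5*k**4 + 18*k**3 + 28*k**2 + 25*k + 10).
Normal form (A,B,C) = (1, 1, k**4 + 18*k**3/5 + 28*k**2/5 + 5*k + 2).
Need (1)·f(k+1) − (1)·f(k) = k**4 + 18*k**3/5 + 28*k**2/5 + 5*k + 2.
Bound: deg f ≤ 5.
Match coefficients ⇒ f(k) = k*(k + 1)*(k**3 + k**2 + k + 2)/5.
Get s_k = R·t_k = k*(-k**4 - 2*k**3 - 2*k**2 - 3*k - 2) with R(k) = B(k−1)f(k)/C(k) = k*(k**3 + k**2 + k + 2)/(5*k**3 + 13*k**2 + 15*k + 10).
Δs = -5*k**4 - 18*k**3 - 28*k**2 - 25*k - 10, as required.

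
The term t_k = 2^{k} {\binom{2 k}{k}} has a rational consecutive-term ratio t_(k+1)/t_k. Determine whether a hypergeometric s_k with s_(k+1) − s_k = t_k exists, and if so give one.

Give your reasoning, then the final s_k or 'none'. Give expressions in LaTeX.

t_(k+1)/t_k = 4*(2*k + 1)/(k + 1).
Take A(k)=8*k + 4, B(k)=k + 1, C(k)=1.
f must satisfy (8*k + 4)·f(k+1) − (k)·f(k) = 1.
Degrees (1,1,0) ⇒ d ≤ -1.
d = -1 < 0 ⇒ no nonzero polynomial f; not summable.

not Gosper-summable; s_k does not exist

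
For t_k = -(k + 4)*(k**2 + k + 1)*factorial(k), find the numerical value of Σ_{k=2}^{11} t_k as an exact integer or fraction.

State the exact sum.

Σ = -85741286382

Ratio r(k) = (k + 1)*(k + 5)*(k + (k + 1)**2 + 2)/((k + 4)*(k**2 + k + 1)).
Normal form (A,B,C) = (k + 1, 1, k**3 + 5*k**2 + 5*k + 4).
Key eq: (k + 1)·f(k+1) = (1)·f(k) + (k**3 + 5*k**2 + 5*k + 4).
d = 2 from the (1,0,3) case.
Solve for f: f(k) = k**2 + 3*k - 1 (degree 2 ≤ 2).
So s_k = (B(k−1)f/C)·t_k = ((k**2 + 3*k - 1)/((k + 4)*(k**2 + k + 1)))·t_k = -(k**2 + 3*k - 1)*factorial(k).
Check: Δs_k = -(k + 4)*(k**2 + k + 1)*factorial(k). ✓
Evaluate s at k=12 and k=2: -85741286400 and -18; difference -85741286382.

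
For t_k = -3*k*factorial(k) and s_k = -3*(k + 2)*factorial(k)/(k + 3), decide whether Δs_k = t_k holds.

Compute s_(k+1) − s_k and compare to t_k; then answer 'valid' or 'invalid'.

Invalid: residual 3*(k**2 + 3*k - 1)*factorial(k)/((k + 3)*(k + 4)) ≠ 0.

s_(k+1) = -3*(k + 3)*factorial(k + 1)/(k + 4)
s_(k+1) − s_k = -3*(k**3 + 6*k**2 + 9*k + 1)*factorial(k)/((k + 3)*(k + 4))
(s_(k+1) − s_k) − t_k = 3*(k**2 + 3*k - 1)*factorial(k)/((k + 3)*(k + 4))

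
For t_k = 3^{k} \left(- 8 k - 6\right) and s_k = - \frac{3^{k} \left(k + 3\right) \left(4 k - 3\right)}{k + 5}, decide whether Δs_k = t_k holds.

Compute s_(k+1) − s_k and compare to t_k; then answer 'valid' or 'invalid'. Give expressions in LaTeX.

Invalid: residual \frac{3^{k} \left(16 k^{2} + 84 k + 66\right)}{k^{2} + 11 k + 30} ≠ 0.

s_(k+1) = -3**(k + 1)*(k + 4)*(4*k + 1)/(k + 6)
s_(k+1) − s_k = 3**k*(-8*k**3 - 78*k**2 - 222*k - 114)/(k**2 + 11*k + 30)
(s_(k+1) − s_k) − t_k = 3**k*(16*k**2 + 84*k + 66)/(k**2 + 11*k + 30)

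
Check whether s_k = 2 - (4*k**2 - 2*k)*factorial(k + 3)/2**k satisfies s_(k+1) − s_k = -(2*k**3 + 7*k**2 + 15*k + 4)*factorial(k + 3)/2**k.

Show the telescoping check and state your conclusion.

s_(k+1) = 2**(-k - 1)*(2*k - 4*(k + 1)**2 + 2)*factorial(k + 4) + 2
s_(k+1) − s_k = -(2*k**3 + 7*k**2 + 15*k + 4)*factorial(k + 3)/2**k
(s_(k+1) − s_k) − t_k = 0

Valid: the claim telescopes to t_k.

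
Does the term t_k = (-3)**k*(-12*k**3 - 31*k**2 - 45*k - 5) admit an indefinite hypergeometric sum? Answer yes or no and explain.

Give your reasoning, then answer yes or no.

Yes. s_k = (-3)**k*(3*k**3 + k**2 + 3*k - 4).

Ratio r(k) = 3*(-12*k**3 - 67*k**2 - 143*k - 93)/(12*k**3 + 31*k**2 + 45*k + 5).
Gosper form: A/B · C(k+1)/C(k) with A=-3, B=1, C=k**3 + 31*k**2/12 + 15*k/4 + 5/12.
Solve (-3)·f(k+1) − (1)·f(k) = k**3 + 31*k**2/12 + 15*k/4 + 5/12.
d = 3 from the (0,0,3) case.
A polynomial solution: f(k) = -(3*k**3 + k**2 + 3*k - 4)/12.
Get s_k = R·t_k = (-3)**k*(3*k**3 + k**2 + 3*k - 4) with R(k) = B(k−1)f(k)/C(k) = -(3*k**3 + k**2 + 3*k - 4)/(12*k**3 + 31*k**2 + 45*k + 5).
Check: Δs_k = (-3)**k*(-12*k**3 - 31*k**2 - 45*k - 5). ✓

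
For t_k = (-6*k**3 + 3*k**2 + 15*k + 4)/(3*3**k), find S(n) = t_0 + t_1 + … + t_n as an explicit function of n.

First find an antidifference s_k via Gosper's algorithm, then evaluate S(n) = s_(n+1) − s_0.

Compute t_(k+1)/t_k: get (6*k**3 + 15*k**2 - 3*k - 16)/(3*(6*k**3 - 3*k**2 - 15*k - 4)).
Normal form (A,B,C) = (1/3, 1, k**3 - k**2/2 - 5*k/2 - 2/3).
Key eq: (1/3)·f(k+1) = (1)·f(k) + (k**3 - k**2/2 - 5*k/2 - 2/3).
Degrees (0,0,3) ⇒ d ≤ 3.
Solve for f: f(k) = -(3*k**3 + 3*k**2 + 1)/2 (degree 3 ≤ 3).
So s_k = (B(k−1)f/C)·t_k = (-3*(3*k**3 + 3*k**2 + 1)/(6*k**3 - 3*k**2 - 15*k - 4))·t_k = (3*k**3 + 3*k**2 + 1)/3**k.
Verify: (-6*k**3 + 3*k**2 + 15*k + 4)/(3*3**k) matches t_k.
Σ_(k=0)^n t_k = s_(n+1) − s_(0) = (3**(-n - 1)*(3*n**3 + 12*n**2 + 15*n + 7)) − (1), i.e. 3**(-n - 1)*(-3**(n + 1) + 3*n**3 + 12*n**2 + 15*n + 7).

S(n) = 3**(-n - 1)*(-3**(n + 1) + 3*n**3 + 12*n**2 + 15*n + 7)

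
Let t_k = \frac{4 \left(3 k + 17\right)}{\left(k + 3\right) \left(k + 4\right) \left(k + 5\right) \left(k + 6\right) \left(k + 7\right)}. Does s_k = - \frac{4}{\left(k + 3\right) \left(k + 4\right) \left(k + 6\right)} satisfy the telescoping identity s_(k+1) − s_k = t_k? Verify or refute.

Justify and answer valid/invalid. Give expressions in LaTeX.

Valid: the claim telescopes to t_k.

s_(k+1) = -4/((k + 4)*(k + 5)*(k + 7))
s_(k+1) − s_k = 4*(3*k + 17)/(k**5 + 25*k**4 + 245*k**3 + 1175*k**2 + 2754*k + 2520)
(s_(k+1) − s_k) − t_k = 0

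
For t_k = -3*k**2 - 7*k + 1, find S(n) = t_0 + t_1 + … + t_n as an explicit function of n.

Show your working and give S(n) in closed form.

Step 1: r(k) = (3*k**2 + 13*k + 9)/(3*k**2 + 7*k - 1).
A = 1, B = 1, C = k**2 + 7*k/3 - 1/3.
f must satisfy (1)·f(k+1) − (1)·f(k) = k**2 + 7*k/3 - 1/3.
From deg A=0, deg B=0, deg C=2: d=3.
Coefficient equations give f(k) = k*(k**2 + 2*k - 4)/3.
Certificate R = B(k−1)f/C = k*(k**2 + 2*k - 4)/(3*k**2 + 7*k - 1) gives s_k = k*(-k**2 - 2*k + 4).
Δs = -3*k**2 - 7*k + 1, as required.
Telescope: S(n) = s_(n+1) − s_(0) = -n**3 - 5*n**2 - 3*n + 1 − (0) = -n**3 - 5*n**2 - 3*n + 1.

S(n) = -n**3 - 5*n**2 - 3*n + 1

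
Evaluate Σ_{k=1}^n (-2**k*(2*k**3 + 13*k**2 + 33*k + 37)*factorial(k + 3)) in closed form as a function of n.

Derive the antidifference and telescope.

S(n) = -2*2**n*n**2*factorial(n + 4) - 6*2**n*n*factorial(n + 4) - 10*2**n*factorial(n + 4) + 240

t_(k+1)/t_k = 2*(2*k**4 + 27*k**3 + 141*k**2 + 345*k + 340)/(2*k**3 + 13*k**2 + 33*k + 37).
Take A(k)=2*k + 8, B(k)=1, C(k)=k**3 + 13*k**2/2 + 33*k/2 + 37/2.
Solve (2*k + 8)·f(k+1) − (1)·f(k) = k**3 + 13*k**2/2 + 33*k/2 + 37/2.
Degrees (1,0,3) ⇒ d ≤ 2.
Match coefficients ⇒ f(k) = (k**2 + k + 3)/2.
R(k) = B(k−1)·f(k)/C(k) = (k**2 + k + 3)/(2*k**3 + 13*k**2 + 33*k + 37); s_k = R·t_k = -2**k*(k**2 + k + 3)*factorial(k + 3).
Verify: -2**k*(2*k**3 + 13*k**2 + 33*k + 37)*factorial(k + 3) matches t_k.
Telescope: S(n) = s_(n+1) − s_(1) = -2**(n + 1)*(n**2 + 3*n + 5)*factorial(n + 4) − (-240) = -2*2**n*n**2*factorial(n + 4) - 6*2**n*n*factorial(n + 4) - 10*2**n*factorial(n + 4) + 240.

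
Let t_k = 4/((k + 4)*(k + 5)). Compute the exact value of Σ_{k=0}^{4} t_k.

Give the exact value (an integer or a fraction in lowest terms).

Σ = 5/9

Ratio r(k) = (k + 4)/(k + 6).
So A=k + 4 and B=k + 6, with C=1.
Key eq: (k + 4)·f(k+1) = (k + 5)·f(k) + (1).
Degrees (1,1,0) ⇒ d ≤ 1.
Solve for f: f(k) = k/4 (degree 1 ≤ 1).
R(k) = B(k−1)·f(k)/C(k) = k*(k + 5)/4; s_k = R·t_k = k/(k + 4).
Check: Δs_k = 4/(k**2 + 9*k + 20). ✓
Σ_(k=0)^(4) t_k = s_(5) − s_(0) = 5/9 − (0) = 5/9.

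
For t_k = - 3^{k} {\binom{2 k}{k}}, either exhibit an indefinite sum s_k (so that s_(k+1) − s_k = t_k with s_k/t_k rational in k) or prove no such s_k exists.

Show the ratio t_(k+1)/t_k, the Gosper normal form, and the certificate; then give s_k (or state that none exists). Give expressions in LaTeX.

not Gosper-summable; s_k does not exist

Ratio r(k) = 6*(2*k + 1)/(k + 1).
Take A(k)=12*k + 6, B(k)=k + 1, C(k)=1.
f must satisfy (12*k + 6)·f(k+1) − (k)·f(k) = 1.
Bound: deg f ≤ -1.
d = -1 < 0 ⇒ no nonzero polynomial f; not summable.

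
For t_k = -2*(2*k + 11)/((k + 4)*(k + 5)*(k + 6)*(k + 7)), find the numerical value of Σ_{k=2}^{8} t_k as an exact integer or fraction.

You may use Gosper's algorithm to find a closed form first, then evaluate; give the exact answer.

t_(k+1)/t_k = (k + 4)*(2*k + 13)/((k + 8)*(2*k + 11)).
Factor: A=k + 4; B=k + 8; C=k + 11/2.
Key eq: (k + 4)·f(k+1) = (k + 7)·f(k) + (k + 11/2).
Degrees (1,1,1) ⇒ d ≤ 3.
Solving with deg f ≤ 3: f(k) = k*(k + 5)*(k + 10)/48.
Then R = B(k−1)f/C = k*(k + 5)*(k + 7)*(k + 10)/(24*(2*k + 11)), so s_k = R(k)·t_k = k*(-k - 10)/(12*(k**2 + 10*k + 24)).
s_(k+1) − s_k = 2*(-2*k - 11)/(k**4 + 22*k**3 + 179*k**2 + 638*k + 840) = t_k.
Σ_(k=2)^(8) t_k = s_(9) − s_(2) = -19/260 − (-1/24) = -49/1560.

Σ = -49/1560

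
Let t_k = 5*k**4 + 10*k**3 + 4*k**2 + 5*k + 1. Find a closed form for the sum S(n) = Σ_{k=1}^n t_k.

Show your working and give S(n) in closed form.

The ratio is (5*k**4 + 30*k**3 + 64*k**2 + 63*k + 25)/(5*k**4 + 10*k**3 + 4*k**2 + 5*k + 1).
A = 1, B = 1, C = k**4 + 2*k**3 + 4*k**2/5 + k + 1/5.
Solve (1)·f(k+1) − (1)·f(k) = k**4 + 2*k**3 + 4*k**2/5 + k + 1/5.
Degrees (0,0,4) ⇒ d ≤ 5.
Coefficient equations give f(k) = k*(k**4 - 2*k**2 + 3*k - 1)/5.
Then R = B(k−1)f/C = k*(k**4 - 2*k**2 + 3*k - 1)/(5*k**4 + 10*k**3 + 4*k**2 + 5*k + 1), so s_k = R(k)·t_k = k*(k**4 - 2*k**2 + 3*k - 1).
Check: Δs_k = 5*k**4 + 10*k**3 + 4*k**2 + 5*k + 1. ✓
Telescope: S(n) = s_(n+1) − s_(1) = n**5 + 5*n**4 + 8*n**3 + 7*n**2 + 4*n + 1 − (1) = n*(n**4 + 5*n**3 + 8*n**2 + 7*n + 4).

S(n) = n*(n**4 + 5*n**3 + 8*n**2 + 7*n + 4)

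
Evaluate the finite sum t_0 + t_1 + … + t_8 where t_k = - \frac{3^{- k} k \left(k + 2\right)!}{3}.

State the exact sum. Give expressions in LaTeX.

Σ = -492314/243

r(k) = (k + 1)*(k + 3)/(3*k) after simplifying.
Normal form (A,B,C) = (k/3 + 1, 1, k).
Key eq: (k/3 + 1)·f(k+1) = (1)·f(k) + (k).
From deg A=1, deg B=0, deg C=1: d=0.
A polynomial solution: f(k) = 3.
So s_k = (B(k−1)f/C)·t_k = (3/k)·t_k = -factorial(k + 2)/3**k.
s_(k+1) − s_k = -k*factorial(k + 2)/(3*3**k) = t_k.
Σ_(k=0)^(8) t_k = s_(9) − s_(0) = -492800/243 − (-2) = -492314/243.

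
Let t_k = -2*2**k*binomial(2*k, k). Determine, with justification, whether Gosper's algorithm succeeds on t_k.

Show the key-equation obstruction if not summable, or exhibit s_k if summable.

Ratio r(k) = 4*(2*k + 1)/(k + 1).
Take A(k)=8*k + 4, B(k)=k + 1, C(k)=1.
Need (8*k + 4)·f(k+1) − (k)·f(k) = 1.
Degrees (1,1,0) ⇒ d ≤ -1.
d = -1 < 0 ⇒ no nonzero polynomial f; not summable.

No — t_k has no hypergeometric antidifference.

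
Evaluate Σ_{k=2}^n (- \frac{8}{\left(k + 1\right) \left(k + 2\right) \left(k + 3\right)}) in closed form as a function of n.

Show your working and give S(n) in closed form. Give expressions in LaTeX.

Step 1: r(k) = (k + 1)/(k + 4).
Factor: A=k + 1; B=k + 4; C=1.
Key eq: (k + 1)·f(k+1) = (k + 3)·f(k) + (1).
Degrees (1,1,0) ⇒ d ≤ 2.
Match coefficients ⇒ f(k) = k*(k + 3)/4.
Certificate R = B(k−1)f/C = k*(k + 3)**2/4 gives s_k = 2*k*(-k - 3)/((k + 1)*(k + 2)).
Check: Δs_k = -8/(k**3 + 6*k**2 + 11*k + 6). ✓
Σ_(k=2)^n t_k = s_(n+1) − s_(2) = (2*(-n**2 - 5*n - 4)/(n**2 + 5*n + 6)) − (-5/3), i.e. (-n**2 - 5*n + 6)/(3*(n**2 + 5*n + 6)).

S(n) = \frac{- n^{2} - 5 n + 6}{3 \left(n^{2} + 5 n + 6\right)}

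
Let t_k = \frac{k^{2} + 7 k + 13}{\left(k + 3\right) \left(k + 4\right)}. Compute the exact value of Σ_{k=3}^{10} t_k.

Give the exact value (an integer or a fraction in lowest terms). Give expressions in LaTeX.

Σ = 170/21

Compute t_(k+1)/t_k: get (k + 3)*(7*k + (k + 1)**2 + 20)/((k + 5)*(k**2 + 7*k + 13)).
So A=k + 3 and B=k + 5, with C=k**2 + 7*k + 13.
Need (k + 3)·f(k+1) − (k + 4)·f(k) = k**2 + 7*k + 13.
From deg A=1, deg B=1, deg C=2: d=2.
Solving with deg f ≤ 2: f(k) = k*(3*k + 10)/3.
R(k) = B(k−1)·f(k)/C(k) = k*(k + 4)*(3*k + 10)/(3*(k**2 + 7*k + 13)); s_k = R·t_k = k*(3*k + 10)/(3*(k + 3)).
Δs = (k**2 + 7*k + 13)/(k**2 + 7*k + 12), as required.
Sum = s_(11) − s_(3); s_(11) = 473/42, s_(3) = 19/6 ⇒ 170/21.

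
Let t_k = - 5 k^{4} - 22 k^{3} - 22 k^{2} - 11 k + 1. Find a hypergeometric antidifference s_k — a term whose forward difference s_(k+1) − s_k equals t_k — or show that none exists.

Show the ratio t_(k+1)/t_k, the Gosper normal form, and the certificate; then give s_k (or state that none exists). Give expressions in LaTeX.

s_k = k \left(- k^{4} - 3 k^{3} + 2 k^{2} + 3\right)

r(k) = (5*k**4 + 42*k**3 + 118*k**2 + 141*k + 59)/(5*k**4 + 22*k**3 + 22*k**2 + 11*k - 1) after simplifying.
Gosper form: A/B · C(k+1)/C(k) with A=1, B=1, C=k**4 + 22*k**3/5 + 22*k**2/5 + 11*k/5 - 1/5.
Solve (1)·f(k+1) − (1)·f(k) = k**4 + 22*k**3/5 + 22*k**2/5 + 11*k/5 - 1/5.
Degrees (0,0,4) ⇒ d ≤ 5.
Solve for f: f(k) = k*(k**4 + 3*k**3 - 2*k**2 - 3)/5 (degree 5 ≤ 5).
Then R = B(k−1)f/C = k*(k**4 + 3*k**3 - 2*k**2 - 3)/(5*k**4 + 22*k**3 + 22*k**2 + 11*k - 1), so s_k = R(k)·t_k = k*(-k**4 - 3*k**3 + 2*k**2 + 3).
Verify: -5*k**4 - 22*k**3 - 22*k**2 - 11*k + 1 matches t_k.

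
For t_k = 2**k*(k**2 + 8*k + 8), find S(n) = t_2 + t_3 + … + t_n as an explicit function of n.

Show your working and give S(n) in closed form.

r(k) = 2*(k**2 + 10*k + 17)/(k**2 + 8*k + 8) after simplifying.
Normal form (A,B,C) = (2, 1, k**2 + 8*k + 8).
Solve (2)·f(k+1) − (1)·f(k) = k**2 + 8*k + 8.
Bound: deg f ≤ 2.
Solve for f: f(k) = k**2 + 4*k - 2 (degree 2 ≤ 2).
Certificate R = B(k−1)f/C = (k**2 + 4*k - 2)/(k**2 + 8*k + 8) gives s_k = 2**k*(k**2 + 4*k - 2).
Check: Δs_k = 2**k*(k**2 + 8*k + 8). ✓
s_(n+1) = 2**(n + 1)*(n**2 + 6*n + 3) and s_(2) = 40, so S(n) = 2*2**n*n**2 + 12*2**n*n + 6*2**n - 40.

S(n) = 2*2**n*n**2 + 12*2**n*n + 6*2**n - 40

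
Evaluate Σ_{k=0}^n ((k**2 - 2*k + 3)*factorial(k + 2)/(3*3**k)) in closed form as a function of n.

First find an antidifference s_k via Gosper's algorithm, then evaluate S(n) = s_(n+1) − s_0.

r(k) = (k + 3)*(-2*k + (k + 1)**2 + 1)/(3*(k**2 - 2*k + 3)) after simplifying.
Factor: A=k/3 + 1; B=1; C=k**2 - 2*k + 3.
Set up (k/3 + 1)·f(k+1) − (1)·f(k) − (k**2 - 2*k + 3) = 0.
Degrees (1,0,2) ⇒ d ≤ 1.
Solving with deg f ≤ 1: f(k) = 3*(k - 3).
So s_k = (B(k−1)f/C)·t_k = (3*(k - 3)/(k**2 - 2*k + 3))·t_k = (k - 3)*factorial(k + 2)/3**k.
s_(k+1) − s_k = (k**2 - 2*k + 3)*factorial(k + 2)/(3*3**k) = t_k.
s_(n+1) = 3**(-n - 1)*(n - 2)*factorial(n + 3) and s_(0) = -6, so S(n) = 6 + n*factorial(n + 3)/(3*3**n) - 2*factorial(n + 3)/(3*3**n).

S(n) = 6 + n*factorial(n + 3)/(3*3**n) - 2*factorial(n + 3)/(3*3**n)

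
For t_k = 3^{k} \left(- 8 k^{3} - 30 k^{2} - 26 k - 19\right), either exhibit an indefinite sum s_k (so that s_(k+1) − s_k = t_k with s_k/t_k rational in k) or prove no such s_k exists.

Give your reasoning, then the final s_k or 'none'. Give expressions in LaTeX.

s_k = 3^{k} \left(- 4 k^{3} + 3 k^{2} - 4 k - 2\right)

t_(k+1)/t_k = 3*(8*k**3 + 54*k**2 + 110*k + 83)/(8*k**3 + 30*k**2 + 26*k + 19).
Normal form (A,B,C) = (3, 1, k**3 + 15*k**2/4 + 13*k/4 + 19/8).
Set up (3)·f(k+1) − (1)·f(k) − (k**3 + 15*k**2/4 + 13*k/4 + 19/8) = 0.
Bound: deg f ≤ 3.
A polynomial solution: f(k) = (4*k**3 - 3*k**2 + 4*k + 2)/8.
Then R = B(k−1)f/C = (4*k**3 - 3*k**2 + 4*k + 2)/(8*k**3 + 30*k**2 + 26*k + 19), so s_k = R(k)·t_k = 3**k*(-4*k**3 + 3*k**2 - 4*k - 2).
Δs = 3**k*(-8*k**3 - 30*k**2 - 26*k - 19), as required.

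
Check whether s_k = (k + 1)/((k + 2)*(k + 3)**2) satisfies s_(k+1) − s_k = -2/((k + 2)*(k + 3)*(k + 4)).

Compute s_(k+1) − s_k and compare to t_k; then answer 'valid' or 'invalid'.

s_(k+1) = (k + 2)/((k + 3)*(k + 4)**2)
s_(k+1) − s_k = (-(k + 1)*(k + 4)**2 + (k + 2)**2*(k + 3))/((k + 2)*(k + 3)**2*(k + 4)**2)
(s_(k+1) − s_k) − t_k = 2*(3*k + 10)/(k**5 + 16*k**4 + 101*k**3 + 314*k**2 + 480*k + 288)

Invalid: residual 2*(3*k + 10)/(k**5 + 16*k**4 + 101*k**3 + 314*k**2 + 480*k + 288) ≠ 0.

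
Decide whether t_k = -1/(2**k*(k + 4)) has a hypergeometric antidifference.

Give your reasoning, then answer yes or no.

No; the degree bound rules out any f.

Ratio r(k) = (k + 4)/(2*(k + 5)).
Factor: A=k/2 + 2; B=k + 5; C=1.
Need (k/2 + 2)·f(k+1) − (k + 4)·f(k) = 1.
From deg A=1, deg B=1, deg C=0: d=-1.
Negative degree bound (-1): no f exists, t_k not Gosper-summable.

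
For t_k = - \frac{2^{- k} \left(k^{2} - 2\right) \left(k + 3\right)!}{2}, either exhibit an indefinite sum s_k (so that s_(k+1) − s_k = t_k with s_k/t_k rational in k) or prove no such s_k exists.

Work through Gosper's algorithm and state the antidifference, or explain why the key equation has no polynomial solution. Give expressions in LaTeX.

Ratio r(k) = (k + 4)*((k + 1)**2 - 2)/(2*(k**2 - 2)).
A = k/2 + 2, B = 1, C = k**2 - 2.
f must satisfy (k/2 + 2)·f(k+1) − (1)·f(k) = k**2 - 2.
Bound: deg f ≤ 1.
Solving with deg f ≤ 1: f(k) = 2*(k - 3).
Then R = B(k−1)f/C = 2*(k - 3)/(k**2 - 2), so s_k = R(k)·t_k = -(k - 3)*factorial(k + 3)/2**k.
Δs = -(k**2 - 2)*factorial(k + 3)/(2*2**k), as required.

s_k = - 2^{- k} \left(k - 3\right) \left(k + 3\right)!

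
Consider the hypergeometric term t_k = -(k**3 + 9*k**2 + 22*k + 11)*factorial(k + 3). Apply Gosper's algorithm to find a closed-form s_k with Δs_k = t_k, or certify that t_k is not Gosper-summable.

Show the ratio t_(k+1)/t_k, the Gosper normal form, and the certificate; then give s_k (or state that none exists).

t_(k+1)/t_k = (k**4 + 16*k**3 + 91*k**2 + 215*k + 172)/(k**3 + 9*k**2 + 22*k + 11).
Normal form (A,B,C) = (k + 4, 1, k**3 + 9*k**2 + 22*k + 11).
f must satisfy (k + 4)·f(k+1) − (1)·f(k) = k**3 + 9*k**2 + 22*k + 11.
From deg A=1, deg B=0, deg C=3: d=2.
Solving with deg f ≤ 2: f(k) = k**2 + 4*k - 3.
Then R = B(k−1)f/C = (k**2 + 4*k - 3)/(k**3 + 9*k**2 + 22*k + 11), so s_k = R(k)·t_k = -(k**2 + 4*k - 3)*factorial(k + 3).
Verify: -(k**3 + 9*k**2 + 22*k + 11)*factorial(k + 3) matches t_k.

s_k = -(k**2 + 4*k - 3)*factorial(k + 3)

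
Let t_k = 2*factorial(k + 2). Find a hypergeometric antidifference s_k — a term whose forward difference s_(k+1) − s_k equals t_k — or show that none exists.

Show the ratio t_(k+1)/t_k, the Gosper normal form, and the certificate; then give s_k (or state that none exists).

none — t_k is not Gosper-summable

Compute t_(k+1)/t_k: get k + 3.
A = k + 3, B = 1, C = 1.
Key eq: (k + 3)·f(k+1) = (1)·f(k) + (1).
Degrees (1,0,0) ⇒ d ≤ -1.
d = -1 < 0 ⇒ no nonzero polynomial f; not summable.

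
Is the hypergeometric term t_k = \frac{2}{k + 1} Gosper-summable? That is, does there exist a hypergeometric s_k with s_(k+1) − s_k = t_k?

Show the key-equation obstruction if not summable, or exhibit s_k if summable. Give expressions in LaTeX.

No — the linear system for f has no solution.

Compute t_(k+1)/t_k: get (k + 1)/(k + 2).
Factor: A=k + 1; B=k + 2; C=1.
Solve (k + 1)·f(k+1) − (k + 1)·f(k) = 1.
d = 0 from the (1,1,0) case.
f = c0 ⇒ A·f(k+1) − B(k−1)·f(k) − C = -1. The system {-1 = 0} is inconsistent; no antidifference.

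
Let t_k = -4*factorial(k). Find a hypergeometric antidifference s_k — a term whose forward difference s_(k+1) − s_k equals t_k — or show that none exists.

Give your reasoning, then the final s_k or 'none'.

t_(k+1)/t_k = k + 1.
Gosper form: A/B · C(k+1)/C(k) with A=k + 1, B=1, C=1.
Need (k + 1)·f(k+1) − (1)·f(k) = 1.
Bound: deg f ≤ -1.
Bound -1 < 0, so the key equation has no polynomial solution.

none — t_k is not Gosper-summable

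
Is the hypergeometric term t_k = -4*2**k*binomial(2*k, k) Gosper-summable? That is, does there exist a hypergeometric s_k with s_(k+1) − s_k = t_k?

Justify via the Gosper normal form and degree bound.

The ratio is 4*(2*k + 1)/(k + 1).
So A=8*k + 4 and B=k + 1, with C=1.
Need (8*k + 4)·f(k+1) − (k)·f(k) = 1.
From deg A=1, deg B=1, deg C=0: d=-1.
deg f ≤ -1 is impossible — no certificate.

No — negative degree bound, so no certificate f.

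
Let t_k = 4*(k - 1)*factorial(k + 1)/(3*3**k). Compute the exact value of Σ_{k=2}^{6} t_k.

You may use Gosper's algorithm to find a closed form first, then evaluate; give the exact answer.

Σ = 17272/243

r(k) = k*(k + 2)/(3*(k - 1)) after simplifying.
Factor: A=k/3 + 2/3; B=1; C=k - 1.
Set up (k/3 + 2/3)·f(k+1) − (1)·f(k) − (k - 1) = 0.
deg f ≤ 0 (via 1,0,1).
Match coefficients ⇒ f(k) = 3.
So s_k = (B(k−1)f/C)·t_k = (3/(k - 1))·t_k = 4*factorial(k + 1)/3**k.
s_(k+1) − s_k = 4*(k - 1)*factorial(k + 1)/(3*3**k) = t_k.
Σ_(k=2)^(6) t_k = s_(7) − s_(2) = 17920/243 − (8/3) = 17272/243.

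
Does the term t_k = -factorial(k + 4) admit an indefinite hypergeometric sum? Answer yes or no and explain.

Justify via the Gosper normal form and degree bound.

No — key equation has no polynomial f.

t_(k+1)/t_k = k + 5.
Take A(k)=k + 5, B(k)=1, C(k)=1.
Key eq: (k + 5)·f(k+1) = (1)·f(k) + (1).
Bound: deg f ≤ -1.
d = -1 < 0 ⇒ no nonzero polynomial f; not summable.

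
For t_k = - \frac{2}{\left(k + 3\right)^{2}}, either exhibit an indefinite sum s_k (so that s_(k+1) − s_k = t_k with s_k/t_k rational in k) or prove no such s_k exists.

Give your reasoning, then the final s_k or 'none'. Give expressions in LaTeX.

Ratio r(k) = (k + 3)**2/(k + 4)**2.
Normal form (A,B,C) = (k**2 + 6*k + 9, k**2 + 8*k + 16, 1).
Need (k**2 + 6*k + 9)·f(k+1) − (k**2 + 6*k + 9)·f(k) = 1.
From deg A=2, deg B=2, deg C=0: d=0.
Generic f = c0 gives residual -1; -1 = 0 cannot hold, so t_k is not Gosper-summable.

not Gosper-summable; s_k does not exist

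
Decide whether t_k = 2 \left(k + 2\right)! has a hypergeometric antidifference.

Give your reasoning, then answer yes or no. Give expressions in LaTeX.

t_(k+1)/t_k = k + 3.
Gosper form: A/B · C(k+1)/C(k) with A=k + 3, B=1, C=1.
Need (k + 3)·f(k+1) − (1)·f(k) = 1.
From deg A=1, deg B=0, deg C=0: d=-1.
d = -1 < 0 ⇒ no nonzero polynomial f; not summable.

No. Not Gosper-summable.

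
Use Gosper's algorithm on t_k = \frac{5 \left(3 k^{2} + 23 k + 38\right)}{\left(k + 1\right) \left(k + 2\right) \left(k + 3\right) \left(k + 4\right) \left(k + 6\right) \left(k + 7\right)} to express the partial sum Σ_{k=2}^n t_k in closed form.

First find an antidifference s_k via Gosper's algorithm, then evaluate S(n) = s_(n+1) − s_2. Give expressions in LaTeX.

S(n) = \frac{n^{3} + 13 n^{2} + 50 n - 64}{24 \left(n^{3} + 13 n^{2} + 50 n + 56\right)}

t_(k+1)/t_k = (k + 1)*(k + 6)*(23*k + 3*(k + 1)**2 + 61)/((k + 5)*(k + 8)*(3*k**2 + 23*k + 38)).
So A=k + 1 and B=k + 8, with C=k**3 + 38*k**2/3 + 51*k + 190/3.
Key eq: (k + 1)·f(k+1) = (k + 7)·f(k) + (k**3 + 38*k**2/3 + 51*k + 190/3).
deg f ≤ 6 (via 1,1,3).
Solve for f: f(k) = k*(k + 2)*(k + 4)*(k + 5)*(k**2 + 10*k + 27)/54 (degree 6 ≤ 6).
Then R = B(k−1)f/C = k*(k + 2)*(k + 4)*(k + 7)*(k**2 + 10*k + 27)/(18*(3*k**2 + 23*k + 38)), so s_k = R(k)·t_k = 5*k*(k**2 + 10*k + 27)/(18*(k**3 + 10*k**2 + 27*k + 18)).
Verify: 5*(3*k**2 + 23*k + 38)/(k**6 + 23*k**5 + 207*k**4 + 925*k**3 + 2144*k**2 + 2412*k + 1008) matches t_k.
Σ_(k=2)^n t_k = s_(n+1) − s_(2) = (5*(n**3 + 13*n**2 + 50*n + 38)/(18*(n**3 + 13*n**2 + 50*n + 56))) − (17/72), i.e. (n**3 + 13*n**2 + 50*n - 64)/(24*(n**3 + 13*n**2 + 50*n + 56)).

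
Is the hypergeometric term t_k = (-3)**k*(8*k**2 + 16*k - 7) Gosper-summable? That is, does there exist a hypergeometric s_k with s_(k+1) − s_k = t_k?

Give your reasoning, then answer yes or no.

Yes. s_k = (-3)**k*(-2*k**2 - k + 4).

r(k) = 3*(-8*k**2 - 32*k - 17)/(8*k**2 + 16*k - 7) after simplifying.
Gosper form: A/B · C(k+1)/C(k) with A=-3, B=1, C=k**2 + 2*k - 7/8.
Need (-3)·f(k+1) − (1)·f(k) = k**2 + 2*k - 7/8.
Degrees (0,0,2) ⇒ d ≤ 2.
Coefficient equations give f(k) = -(2*k**2 + k - 4)/8.
So s_k = (B(k−1)f/C)·t_k = (-(2*k**2 + k - 4)/(8*k**2 + 16*k - 7))·t_k = (-3)**k*(-2*k**2 - k + 4).
Verify: (-3)**k*(8*k**2 + 16*k - 7) matches t_k.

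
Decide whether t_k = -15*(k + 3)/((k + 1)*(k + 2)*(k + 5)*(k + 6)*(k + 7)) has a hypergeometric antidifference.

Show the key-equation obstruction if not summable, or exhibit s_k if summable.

The ratio is (k + 1)*(k + 4)*(k + 5)/((k + 3)**2*(k + 8)).
Gosper form: A/B · C(k+1)/C(k) with A=k + 1, B=k + 8, C=k**3 + 10*k**2 + 33*k + 36.
Key eq: (k + 1)·f(k+1) = (k + 7)·f(k) + (k**3 + 10*k**2 + 33*k + 36).
deg f ≤ 6 (via 1,1,3).
Match coefficients ⇒ f(k) = k*(k + 2)*(k + 3)*(k + 4)*(k**2 + 12*k + 41)/90.
R(k) = B(k−1)·f(k)/C(k) = k*(k + 2)*(k + 7)*(k**2 + 12*k + 41)/(90*(k + 3)); s_k = R·t_k = k*(-k**2 - 12*k - 41)/(6*(k**3 + 12*k**2 + 41*k + 30)).
s_(k+1) − s_k = 15*(-k - 3)/(k**5 + 21*k**4 + 163*k**3 + 567*k**2 + 844*k + 420) = t_k.

Yes. s_k = k*(-k**2 - 12*k - 41)/(6*(k**3 + 12*k**2 + 41*k + 30)).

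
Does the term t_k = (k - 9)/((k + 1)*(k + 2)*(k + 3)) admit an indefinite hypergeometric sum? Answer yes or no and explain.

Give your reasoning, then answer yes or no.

Ratio r(k) = (k - 8)*(k + 1)/((k - 9)*(k + 4)).
Normal form (A,B,C) = (k + 1, k + 4, k - 9).
Need (k + 1)·f(k+1) − (k + 3)·f(k) = k - 9.
deg f ≤ 2 (via 1,1,1).
A polynomial solution: f(k) = -k*(2*k + 7).
Then R = B(k−1)f/C = -k*(k + 3)*(2*k + 7)/(k - 9), so s_k = R(k)·t_k = k*(-2*k - 7)/((k + 1)*(k + 2)).
Check: Δs_k = (k - 9)/(k**3 + 6*k**2 + 11*k + 6). ✓

Yes. s_k = k*(-2*k - 7)/((k + 1)*(k + 2)).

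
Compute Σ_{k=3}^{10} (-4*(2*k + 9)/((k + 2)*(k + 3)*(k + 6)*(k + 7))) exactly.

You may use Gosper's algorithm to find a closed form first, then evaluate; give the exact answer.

Step 1: r(k) = (k + 2)*(k + 6)*(2*k + 11)/((k + 4)*(k + 8)*(2*k + 9)).
Normal form (A,B,C) = (k + 2, k + 8, k**3 + 27*k**2/2 + 121*k/2 + 90).
Need (k + 2)·f(k+1) − (k + 7)·f(k) = k**3 + 27*k**2/2 + 121*k/2 + 90.
Degrees (1,1,3) ⇒ d ≤ 5.
Solving with deg f ≤ 5: f(k) = k*(k + 3)*(k + 4)*(k + 5)*(k + 8)/24.
R(k) = B(k−1)·f(k)/C(k) = k*(k + 3)*(k + 7)*(k + 8)/(12*(2*k + 9)); s_k = R·t_k = k*(-k - 8)/(3*(k**2 + 8*k + 12)).
s_(k+1) − s_k = 4*(-2*k - 9)/(k**4 + 18*k**3 + 113*k**2 + 288*k + 252) = t_k.
Σ_(k=3)^(10) t_k = s_(11) − s_(3) = -209/663 − (-11/45) = -704/9945.

Σ = -704/9945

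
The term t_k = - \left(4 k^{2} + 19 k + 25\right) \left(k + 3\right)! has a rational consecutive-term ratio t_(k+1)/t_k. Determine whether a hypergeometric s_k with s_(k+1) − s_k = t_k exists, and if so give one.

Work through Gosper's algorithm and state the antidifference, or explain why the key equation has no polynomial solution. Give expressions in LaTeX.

s_k = - \left(4 k + 3\right) \left(k + 3\right)!

t_(k+1)/t_k = (k + 4)*(19*k + 4*(k + 1)**2 + 44)/(4*k**2 + 19*k + 25).
So A=k + 4 and B=1, with C=k**2 + 19*k/4 + 25/4.
f must satisfy (k + 4)·f(k+1) − (1)·f(k) = k**2 + 19*k/4 + 25/4.
d = 1 from the (1,0,2) case.
Match coefficients ⇒ f(k) = (4*k + 3)/4.
Then R = B(k−1)f/C = (4*k + 3)/(4*k**2 + 19*k + 25), so s_k = R(k)·t_k = -(4*k + 3)*factorial(k + 3).
Δs = -(4*k**2 + 19*k + 25)*factorial(k + 3), as required.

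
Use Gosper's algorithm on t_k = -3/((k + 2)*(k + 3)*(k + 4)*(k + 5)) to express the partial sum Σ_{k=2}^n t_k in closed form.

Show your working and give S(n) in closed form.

S(n) = (-n**3 - 12*n**2 - 47*n + 60)/(120*(n**3 + 12*n**2 + 47*n + 60))

Compute t_(k+1)/t_k: get (k + 2)/(k + 6).
Factor: A=k + 2; B=k + 6; C=1.
f must satisfy (k + 2)·f(k+1) − (k + 5)·f(k) = 1.
deg f ≤ 3 (via 1,1,0).
Match coefficients ⇒ f(k) = k*(k**2 + 9*k + 26)/72.
Then R = B(k−1)f/C = k*(k + 5)*(k**2 + 9*k + 26)/72, so s_k = R(k)·t_k = k*(-k**2 - 9*k - 26)/(24*(k + 2)*(k + 3)*(k + 4)).
Verify: -3/(k**4 + 14*k**3 + 71*k**2 + 154*k + 120) matches t_k.
Σ_(k=2)^n t_k = s_(n+1) − s_(2) = ((-n**3 - 12*n**2 - 47*n - 36)/(24*(n**3 + 12*n**2 + 47*n + 60))) − (-1/30), i.e. (-n**3 - 12*n**2 - 47*n + 60)/(120*(n**3 + 12*n**2 + 47*n + 60)).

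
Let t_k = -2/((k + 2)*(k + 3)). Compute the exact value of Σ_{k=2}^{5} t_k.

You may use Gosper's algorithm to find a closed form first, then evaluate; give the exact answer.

Σ = -1/4

Compute t_(k+1)/t_k: get (k + 2)/(k + 4).
So A=k + 2 and B=k + 4, with C=1.
Set up (k + 2)·f(k+1) − (k + 3)·f(k) − (1) = 0.
d = 1 from the (1,1,0) case.
Coefficient equations give f(k) = k/2.
Get s_k = R·t_k = -k/(k + 2) with R(k) = B(k−1)f(k)/C(k) = k*(k + 3)/2.
Check: Δs_k = -2/(k**2 + 5*k + 6). ✓
Telescoping: Σ = s_(6) − s_(2) = -3/4 − (-1/2) = -1/4.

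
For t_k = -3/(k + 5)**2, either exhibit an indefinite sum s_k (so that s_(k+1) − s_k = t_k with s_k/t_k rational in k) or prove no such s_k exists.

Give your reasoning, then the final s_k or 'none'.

t_(k+1)/t_k = (k + 5)**2/(k + 6)**2.
Take A(k)=k**2 + 10*k + 25, B(k)=k**2 + 12*k + 36, C(k)=1.
f must satisfy (k**2 + 10*k + 25)·f(k+1) − (k**2 + 10*k + 25)·f(k) = 1.
Bound: deg f ≤ 0.
Put f(k) = c0: A·f(k+1) − B(k−1)·f(k) − C = -1; need -1 = 0 — inconsistent ⇒ no f, not summable.

not Gosper-summable; s_k does not exist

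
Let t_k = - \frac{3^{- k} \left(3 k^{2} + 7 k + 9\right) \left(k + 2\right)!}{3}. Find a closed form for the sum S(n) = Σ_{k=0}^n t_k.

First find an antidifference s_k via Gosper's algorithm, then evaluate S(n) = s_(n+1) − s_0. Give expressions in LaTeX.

Ratio r(k) = (k + 3)*(7*k + 3*(k + 1)**2 + 16)/(3*(3*k**2 + 7*k + 9)).
Normal form (A,B,C) = (k/3 + 1, 1, k**2 + 7*k/3 + 3).
Key eq: (k/3 + 1)·f(k+1) = (1)·f(k) + (k**2 + 7*k/3 + 3).
From deg A=1, deg B=0, deg C=2: d=1.
Solving with deg f ≤ 1: f(k) = 3*k + 4.
Then R = B(k−1)f/C = 3*(3*k + 4)/(3*k**2 + 7*k + 9), so s_k = R(k)·t_k = -(3*k + 4)*factorial(k + 2)/3**k.
s_(k+1) − s_k = -(3*k**2 + 7*k + 9)*factorial(k + 2)/(3*3**k) = t_k.
Evaluate: s_(n+1) = -3**(-n - 1)*(3*n + 7)*factorial(n + 3); subtract s_(0) = -8 ⇒ S(n) = 8 - n*factorial(n + 3)/3**n - 7*factorial(n + 3)/(3*3**n).

S(n) = 8 - 3^{- n} n \left(n + 3\right)! - \frac{7 \cdot 3^{- n} \left(n + 3\right)!}{3}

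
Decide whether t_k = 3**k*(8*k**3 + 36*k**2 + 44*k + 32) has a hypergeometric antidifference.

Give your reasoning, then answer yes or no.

Yes. s_k = 4*3**k*(k**3 + k + 1).

t_(k+1)/t_k = 3*(2*k**3 + 15*k**2 + 35*k + 30)/(2*k**3 + 9*k**2 + 11*k + 8).
So A=3 and B=1, with C=k**3 + 9*k**2/2 + 11*k/2 + 4.
Solve (3)·f(k+1) − (1)·f(k) = k**3 + 9*k**2/2 + 11*k/2 + 4.
deg f ≤ 3 (via 0,0,3).
Match coefficients ⇒ f(k) = (k**3 + k + 1)/2.
Certificate R = B(k−1)f/C = (k**3 + k + 1)/(2*k**3 + 9*k**2 + 11*k + 8) gives s_k = 4*3**k*(k**3 + k + 1).
Δs = 4*3**k*(-k**3 + 2*k + 3*(k + 1)**3 + 5), as required.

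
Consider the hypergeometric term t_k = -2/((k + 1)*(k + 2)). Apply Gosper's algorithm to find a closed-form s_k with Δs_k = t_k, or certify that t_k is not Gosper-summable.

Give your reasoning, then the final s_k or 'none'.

s_k = -2*k/(k + 1)

t_(k+1)/t_k = (k + 1)/(k + 3).
Factor: A=k + 1; B=k + 3; C=1.
Need (k + 1)·f(k+1) − (k + 2)·f(k) = 1.
From deg A=1, deg B=1, deg C=0: d=1.
A polynomial solution: f(k) = k.
Certificate R = B(k−1)f/C = k*(k + 2) gives s_k = -2*k/(k + 1).
s_(k+1) − s_k = -2/(k**2 + 3*k + 2) = t_k.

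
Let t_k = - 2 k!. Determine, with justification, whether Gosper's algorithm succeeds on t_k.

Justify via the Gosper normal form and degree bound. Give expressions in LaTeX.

No — key equation has no polynomial f.

t_(k+1)/t_k = k + 1.
Take A(k)=k + 1, B(k)=1, C(k)=1.
Need (k + 1)·f(k+1) − (1)·f(k) = 1.
From deg A=1, deg B=0, deg C=0: d=-1.
Negative degree bound (-1): no f exists, t_k not Gosper-summable.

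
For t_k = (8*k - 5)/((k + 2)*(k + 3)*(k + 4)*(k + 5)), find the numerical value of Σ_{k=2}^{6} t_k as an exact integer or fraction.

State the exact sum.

Σ = 181/3960

Compute t_(k+1)/t_k: get (k + 2)*(8*k + 3)/((k + 6)*(8*k - 5)).
Gosper form: A/B · C(k+1)/C(k) with A=k + 2, B=k + 6, C=k - 5/8.
Solve (k + 2)·f(k+1) − (k + 5)·f(k) = k - 5/8.
From deg A=1, deg B=1, deg C=1: d=3.
Match coefficients ⇒ f(k) = k*(k - 5)*(k + 14)/192.
R(k) = B(k−1)·f(k)/C(k) = k*(k - 5)*(k + 5)*(k + 14)/(24*(8*k - 5)); s_k = R·t_k = k*(k**2 + 9*k - 70)/(24*(k + 2)*(k + 3)*(k + 4)).
Verify: (8*k - 5)/(k**4 + 14*k**3 + 71*k**2 + 154*k + 120) matches t_k.
Telescoping: Σ = s_(7) − s_(2) = 49/3960 − (-1/30) = 181/3960.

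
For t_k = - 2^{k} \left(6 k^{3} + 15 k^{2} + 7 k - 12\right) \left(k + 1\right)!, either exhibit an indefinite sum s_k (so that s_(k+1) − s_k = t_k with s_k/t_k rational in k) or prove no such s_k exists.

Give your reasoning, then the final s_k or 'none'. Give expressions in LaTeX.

s_k = 2^{k} \left(- 3 k^{2} + 3 k + 4\right) \left(k + 1\right)!

Ratio r(k) = 2*(6*k**4 + 45*k**3 + 121*k**2 + 126*k + 32)/(6*k**3 + 15*k**2 + 7*k - 12).
So A=2*k + 4 and B=1, with C=k**3 + 5*k**2/2 + 7*k/6 - 2.
Set up (2*k + 4)·f(k+1) − (1)·f(k) − (k**3 + 5*k**2/2 + 7*k/6 - 2) = 0.
From deg A=1, deg B=0, deg C=3: d=2.
Match coefficients ⇒ f(k) = (3*k**2 - 3*k - 4)/6.
Certificate R = B(k−1)f/C = (3*k**2 - 3*k - 4)/(6*k**3 + 15*k**2 + 7*k - 12) gives s_k = 2**k*(-3*k**2 + 3*k + 4)*factorial(k + 1).
s_(k+1) − s_k = -2**k*(6*k**3 + 15*k**2 + 7*k - 12)*factorial(k + 1) = t_k.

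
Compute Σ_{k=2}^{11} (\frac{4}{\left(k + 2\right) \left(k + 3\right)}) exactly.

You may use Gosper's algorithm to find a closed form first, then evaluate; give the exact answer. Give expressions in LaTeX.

Compute t_(k+1)/t_k: get (k + 2)/(k + 4).
Gosper form: A/B · C(k+1)/C(k) with A=k + 2, B=k + 4, C=1.
Set up (k + 2)·f(k+1) − (k + 3)·f(k) − (1) = 0.
Degrees (1,1,0) ⇒ d ≤ 1.
Coefficient equations give f(k) = k/2.
Certificate R = B(k−1)f/C = k*(k + 3)/2 gives s_k = 2*k/(k + 2).
Verify: 4/(k**2 + 5*k + 6) matches t_k.
Sum = s_(12) − s_(2); s_(12) = 12/7, s_(2) = 1 ⇒ 5/7.

Σ = 5/7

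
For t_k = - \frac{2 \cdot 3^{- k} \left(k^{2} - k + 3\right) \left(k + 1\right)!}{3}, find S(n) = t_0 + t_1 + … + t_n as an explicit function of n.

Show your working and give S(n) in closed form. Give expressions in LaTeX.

r(k) = (k + 2)*(-k + (k + 1)**2 + 2)/(3*(k**2 - k + 3)) after simplifying.
Normal form (A,B,C) = (k/3 + 2/3, 1, k**2 - k + 3).
Need (k/3 + 2/3)·f(k+1) − (1)·f(k) = k**2 - k + 3.
Bound: deg f ≤ 1.
Solve for f: f(k) = 3*(k - 1) (degree 1 ≤ 1).
Get s_k = R·t_k = -2*(k - 1)*factorial(k + 1)/3**k with R(k) = B(k−1)f(k)/C(k) = 3*(k - 1)/(k**2 - k + 3).
Verify: -2*(k**2 - k + 3)*factorial(k + 1)/(3*3**k) matches t_k.
Σ_(k=0)^n t_k = s_(n+1) − s_(0) = (-2*3**(-n - 1)*n*factorial(n + 2)) − (2), i.e. -2 - 2*n*factorial(n + 2)/(3*3**n).

S(n) = -2 - \frac{2 \cdot 3^{- n} n \left(n + 2\right)!}{3}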